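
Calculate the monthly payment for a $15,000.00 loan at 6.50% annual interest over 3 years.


Loan payment formula: PMT = PV × r / (1 − (1 + r)^(−n))
Monthly rate r = 0.065/12 ≈ 0.00541667, n = 36 months
Denominator: 1 − (1 + 0.065/12)^(−36) = 0.176732
PMT = $15,000.00 × (0.065/12) / 0.176732
PMT = $459.74 per month

PMT = PV × r / (1-(1+r)^(-n)) = $459.74/month


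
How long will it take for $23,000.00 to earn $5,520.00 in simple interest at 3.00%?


Rearrange the simple interest formula for t:
I = P × r × t  ⇒  t = I / (P × r)
t = $5,520.00 / ($23,000.00 × 0.03)
t = 8

t = I/(P×r) = 8 years


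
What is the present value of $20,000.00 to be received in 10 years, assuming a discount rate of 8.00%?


Present value formula: PV = FV / (1 + r)^t
PV = $20,000.00 / (1 + 0.08)^10
PV = $20,000.00 / 2.158925
PV = $9,263.87

PV = FV / (1 + r)^t = $9,263.87


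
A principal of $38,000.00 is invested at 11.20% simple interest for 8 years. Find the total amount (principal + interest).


Total amount formula: A = P(1 + rt) = P + P·r·t
Interest: I = P × r × t = $38,000.00 × 0.112 × 8 = $34,048.00
A = P + I = $38,000.00 + $34,048.00 = $72,048.00

A = P + I = P(1 + rt) = $72,048.00


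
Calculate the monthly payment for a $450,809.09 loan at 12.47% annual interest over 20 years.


Loan payment formula: PMT = PV × r / (1 − (1 + r)^(−n))
Monthly rate r = 0.1247/12 ≈ 0.01039167, n = 240 months
Denominator: 1 − (1 + 0.1247/12)^(−240) = 0.9163514
PMT = $450,809.09 × (0.1247/12) / 0.9163514
PMT = $5,112.29 per month

PMT = PV × r / (1-(1+r)^(-n)) = $5,112.29/month


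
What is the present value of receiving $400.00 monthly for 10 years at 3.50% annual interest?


Present value of an ordinary annuity: PV = PMT × (1 − (1 + r)^(−n)) / r
Monthly rate r = 0.035/12 ≈ 0.00291667, n = 120
PV = $400.00 × (1 − (1 + 0.035/12)^(−120)) / (0.035/12)
PV = $400.00 × 101.126685
PV = $40,450.67

PV = PMT × (1-(1+r)^(-n))/r = $40,450.67


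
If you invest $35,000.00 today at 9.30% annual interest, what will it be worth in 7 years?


Future value formula: FV = PV × (1 + r)^t
FV = $35,000.00 × (1 + 0.093)^7
FV = $35,000.00 × 1.8635504
FV = $65,224.26

FV = PV × (1 + r)^t = $65,224.26


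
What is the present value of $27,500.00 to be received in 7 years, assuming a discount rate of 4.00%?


Present value formula: PV = FV / (1 + r)^t
PV = $27,500.00 / (1 + 0.04)^7
PV = $27,500.00 / 1.315932
PV = $20,897.74

PV = FV / (1 + r)^t = $20,897.74


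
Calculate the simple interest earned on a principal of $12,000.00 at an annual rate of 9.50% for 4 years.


Simple interest formula: I = P × r × t
I = $12,000.00 × 0.095 × 4
I = $4,560.00

I = P × r × t = $4,560.00


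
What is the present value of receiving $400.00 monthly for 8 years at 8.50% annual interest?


Present value of an ordinary annuity: PV = PMT × (1 − (1 + r)^(−n)) / r
Monthly rate r = 0.085/12 ≈ 0.00708333, n = 96
PV = $400.00 × (1 − (1 + 0.085/12)^(−96)) / (0.085/12)
PV = $400.00 × 69.482425
PV = $27,792.97

PV = PMT × (1-(1+r)^(-n))/r = $27,792.97


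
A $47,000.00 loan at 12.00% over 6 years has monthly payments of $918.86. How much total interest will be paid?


Total paid over the life of the loan = PMT × n.
Total paid = $918.86 × 72 = $66,157.92
Total interest = total paid − principal = $66,157.92 − $47,000.00 = $19,157.92

Total interest = (PMT × n) - PV = $19,157.92


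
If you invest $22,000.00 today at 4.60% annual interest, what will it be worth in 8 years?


Future value formula: FV = PV × (1 + r)^t
FV = $22,000.00 × (1 + 0.046)^8
FV = $22,000.00 × 1.433024
FV = $31,526.53

FV = PV × (1 + r)^t = $31,526.53


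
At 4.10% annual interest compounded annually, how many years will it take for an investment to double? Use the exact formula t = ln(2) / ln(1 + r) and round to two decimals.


Doubling condition: (1 + r)^t = 2
Take ln of both sides: t × ln(1 + r) = ln(2)
t = ln(2) / ln(1 + r)
t = 0.693147 / 0.040182
t = 17.25

t = ln(2) / ln(1 + r) = 17.25 years


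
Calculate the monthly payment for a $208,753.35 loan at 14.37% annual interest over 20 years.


Loan payment formula: PMT = PV × r / (1 − (1 + r)^(−n))
Monthly rate r = 0.1437/12 = 0.011975, n = 240 months
Denominator: 1 − (1 + 0.1437/12)^(−240) = 0.942555
PMT = $208,753.35 × (0.1437/12) / 0.942555
PMT = $2,652.18 per month

PMT = PV × r / (1-(1+r)^(-n)) = $2,652.18/month


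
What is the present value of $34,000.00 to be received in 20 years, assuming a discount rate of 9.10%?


Present value formula: PV = FV / (1 + r)^t
PV = $34,000.00 / (1 + 0.091)^20
PV = $34,000.00 / 5.708145
PV = $5,956.40

PV = FV / (1 + r)^t = $5,956.40


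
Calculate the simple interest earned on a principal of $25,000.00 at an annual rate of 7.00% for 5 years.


Simple interest formula: I = P × r × t
I = $25,000.00 × 0.07 × 5
I = $8,750.00

I = P × r × t = $8,750.00


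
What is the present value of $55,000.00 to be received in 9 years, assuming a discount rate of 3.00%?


Present value formula: PV = FV / (1 + r)^t
PV = $55,000.00 / (1 + 0.03)^9
PV = $55,000.00 / 1.3047732
PV = $42,152.92

PV = FV / (1 + r)^t = $42,152.92


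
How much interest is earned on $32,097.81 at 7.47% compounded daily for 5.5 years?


Compound interest earned = final amount − principal.
A = P(1 + r/n)^(nt) = $32,097.81 × (1 + 0.0747/365)^(365 × 5.5) = $48,404.64
Interest = A − P = $48,404.64 − $32,097.81 = $16,306.83

Interest = A - P = $16,306.83


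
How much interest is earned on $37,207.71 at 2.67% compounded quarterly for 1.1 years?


Compound interest earned = final amount − principal.
A = P(1 + r/n)^(nt) = $37,207.71 × (1 + 0.0267/4)^(4 × 1.1) = $38,312.97
Interest = A − P = $38,312.97 − $37,207.71 = $1,105.26

Interest = A - P = $1,105.26


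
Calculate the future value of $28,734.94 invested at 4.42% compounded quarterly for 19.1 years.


Compound interest formula: A = P(1 + r/n)^(nt)
A = $28,734.94 × (1 + 0.0442/4)^(4 × 19.1)
Growth factor: (1 + 0.0442/4)^76.4 = 2.315417
A = $28,734.94 × 2.315417
A = $66,533.37

A = P(1 + r/n)^(nt) = $66,533.37


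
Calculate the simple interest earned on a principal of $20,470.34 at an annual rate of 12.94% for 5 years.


Simple interest formula: I = P × r × t
I = $20,470.34 × 0.1294 × 5
I = $13,244.31

I = P × r × t = $13,244.31


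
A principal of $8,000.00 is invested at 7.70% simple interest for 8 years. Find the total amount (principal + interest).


Total amount formula: A = P(1 + rt) = P + P·r·t
Interest: I = P × r × t = $8,000.00 × 0.077 × 8 = $4,928.00
A = P + I = $8,000.00 + $4,928.00 = $12,928.00

A = P + I = P(1 + rt) = $12,928.00


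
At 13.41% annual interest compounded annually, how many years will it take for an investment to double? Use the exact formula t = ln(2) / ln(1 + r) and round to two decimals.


Doubling condition: (1 + r)^t = 2
Take ln of both sides: t × ln(1 + r) = ln(2)
t = ln(2) / ln(1 + r)
t = 0.693147 / 0.125839
t = 5.51

t = ln(2) / ln(1 + r) = 5.51 years


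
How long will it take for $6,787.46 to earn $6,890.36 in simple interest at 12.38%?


Rearrange the simple interest formula for t:
I = P × r × t  ⇒  t = I / (P × r)
t = $6,890.36 / ($6,787.46 × 0.1238)
t = 8.2

t = I/(P×r) = 8.2 years


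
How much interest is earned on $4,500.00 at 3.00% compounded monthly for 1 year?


Compound interest earned = final amount − principal.
A = P(1 + r/n)^(nt) = $4,500.00 × (1 + 0.03/12)^(12 × 1) = $4,636.87
Interest = A − P = $4,636.87 − $4,500.00 = $136.87

Interest = A - P = $136.87


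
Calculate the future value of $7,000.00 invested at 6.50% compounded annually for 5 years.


Compound interest formula: A = P(1 + r/n)^(nt)
A = $7,000.00 × (1 + 0.065/1)^(1 × 5)
Growth factor: (1 + 0.065/1)^5 = 1.370087
A = $7,000.00 × 1.370087
A = $9,590.61

A = P(1 + r/n)^(nt) = $9,590.61


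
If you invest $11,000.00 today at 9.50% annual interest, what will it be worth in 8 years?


Future value formula: FV = PV × (1 + r)^t
FV = $11,000.00 × (1 + 0.095)^8
FV = $11,000.00 × 2.066869
FV = $22,735.56

FV = PV × (1 + r)^t = $22,735.56


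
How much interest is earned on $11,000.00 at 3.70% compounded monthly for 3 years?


Compound interest earned = final amount − principal.
A = P(1 + r/n)^(nt) = $11,000.00 × (1 + 0.037/12)^(12 × 3) = $12,289.25
Interest = A − P = $12,289.25 − $11,000.00 = $1,289.25

Interest = A - P = $1,289.25


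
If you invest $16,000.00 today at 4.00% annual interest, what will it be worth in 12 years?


Future value formula: FV = PV × (1 + r)^t
FV = $16,000.00 × (1 + 0.04)^12
FV = $16,000.00 × 1.6010322
FV = $25,616.52

FV = PV × (1 + r)^t = $25,616.52


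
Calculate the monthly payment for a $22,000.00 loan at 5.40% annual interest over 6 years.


Loan payment formula: PMT = PV × r / (1 − (1 + r)^(−n))
Monthly rate r = 0.054/12 = 0.0045, n = 72 months
Denominator: 1 − (1 + 0.054/12)^(−72) = 0.276224
PMT = $22,000.00 × (0.054/12) / 0.276224
PMT = $358.40 per month

PMT = PV × r / (1-(1+r)^(-n)) = $358.40/month


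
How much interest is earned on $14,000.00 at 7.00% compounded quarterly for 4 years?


Compound interest earned = final amount − principal.
A = P(1 + r/n)^(nt) = $14,000.00 × (1 + 0.07/4)^(4 × 4) = $18,479.01
Interest = A − P = $18,479.01 − $14,000.00 = $4,479.01

Interest = A - P = $4,479.01


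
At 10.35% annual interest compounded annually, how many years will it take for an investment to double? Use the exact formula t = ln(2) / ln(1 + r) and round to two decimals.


Doubling condition: (1 + r)^t = 2
Take ln of both sides: t × ln(1 + r) = ln(2)
t = ln(2) / ln(1 + r)
t = 0.693147 / 0.098487
t = 7.04

t = ln(2) / ln(1 + r) = 7.04 years


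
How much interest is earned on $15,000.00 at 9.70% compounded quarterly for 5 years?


Compound interest earned = final amount − principal.
A = P(1 + r/n)^(nt) = $15,000.00 × (1 + 0.097/4)^(4 × 5) = $24,222.04
Interest = A − P = $24,222.04 − $15,000.00 = $9,222.04

Interest = A - P = $9,222.04


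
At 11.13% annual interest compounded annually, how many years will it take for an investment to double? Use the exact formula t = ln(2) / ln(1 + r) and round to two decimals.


Doubling condition: (1 + r)^t = 2
Take ln of both sides: t × ln(1 + r) = ln(2)
t = ln(2) / ln(1 + r)
t = 0.693147 / 0.105531
t = 6.57

t = ln(2) / ln(1 + r) = 6.57 years


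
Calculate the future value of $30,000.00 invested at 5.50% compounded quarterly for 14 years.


Compound interest formula: A = P(1 + r/n)^(nt)
A = $30,000.00 × (1 + 0.055/4)^(4 × 14)
Growth factor: (1 + 0.055/4)^56 = 2.1484664
A = $30,000.00 × 2.1484664
A = $64,453.99

A = P(1 + r/n)^(nt) = $64,453.99


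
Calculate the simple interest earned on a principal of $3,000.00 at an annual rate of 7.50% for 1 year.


Simple interest formula: I = P × r × t
I = $3,000.00 × 0.075 × 1
I = $225.00

I = P × r × t = $225.00


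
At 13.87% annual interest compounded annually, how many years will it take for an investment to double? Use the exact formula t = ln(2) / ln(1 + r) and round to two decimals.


Doubling condition: (1 + r)^t = 2
Take ln of both sides: t × ln(1 + r) = ln(2)
t = ln(2) / ln(1 + r)
t = 0.693147 / 0.129887
t = 5.34

t = ln(2) / ln(1 + r) = 5.34 years


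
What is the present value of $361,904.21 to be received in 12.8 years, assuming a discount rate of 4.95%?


Present value formula: PV = FV / (1 + r)^t
PV = $361,904.21 / (1 + 0.0495)^12.8
PV = $361,904.21 / 1.85598845
PV = $194,992.71

PV = FV / (1 + r)^t = $194,992.71


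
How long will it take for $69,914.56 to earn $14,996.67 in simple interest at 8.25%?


Rearrange the simple interest formula for t:
I = P × r × t  ⇒  t = I / (P × r)
t = $14,996.67 / ($69,914.56 × 0.0825)
t = 2.6

t = I/(P×r) = 2.6 years


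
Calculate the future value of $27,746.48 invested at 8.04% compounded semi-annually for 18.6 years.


Compound interest formula: A = P(1 + r/n)^(nt)
A = $27,746.48 × (1 + 0.0804/2)^(2 × 18.6)
Growth factor: (1 + 0.0804/2)^37.2 = 4.332582
A = $27,746.48 × 4.332582
A = $120,213.90

A = P(1 + r/n)^(nt) = $120,213.90


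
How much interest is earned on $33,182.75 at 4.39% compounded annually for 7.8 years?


Compound interest earned = final amount − principal.
A = P(1 + r/n)^(nt) = $33,182.75 × (1 + 0.0439/1)^(1 × 7.8) = $46,392.93
Interest = A − P = $46,392.93 − $33,182.75 = $13,210.18

Interest = A - P = $13,210.18


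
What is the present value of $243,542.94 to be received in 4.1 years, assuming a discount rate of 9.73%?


Present value formula: PV = FV / (1 + r)^t
PV = $243,542.94 / (1 + 0.0973)^4.1
PV = $243,542.94 / 1.4633023
PV = $166,433.78

PV = FV / (1 + r)^t = $166,433.78


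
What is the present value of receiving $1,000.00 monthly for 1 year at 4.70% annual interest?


Present value of an ordinary annuity: PV = PMT × (1 − (1 + r)^(−n)) / r
Monthly rate r = 0.047/12 ≈ 0.00391667, n = 12
PV = $1,000.00 × (1 − (1 + 0.047/12)^(−12)) / (0.047/12)
PV = $1,000.00 × 11.700003
PV = $11,700.00

PV = PMT × (1-(1+r)^(-n))/r = $11,700.00


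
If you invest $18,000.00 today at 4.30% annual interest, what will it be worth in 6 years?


Future value formula: FV = PV × (1 + r)^t
FV = $18,000.00 × (1 + 0.043)^6
FV = $18,000.00 × 1.287377
FV = $23,172.79

FV = PV × (1 + r)^t = $23,172.79


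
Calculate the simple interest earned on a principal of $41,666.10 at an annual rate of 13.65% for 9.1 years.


Simple interest formula: I = P × r × t
I = $41,666.10 × 0.1365 × 9.1
I = $51,755.55

I = P × r × t = $51,755.55


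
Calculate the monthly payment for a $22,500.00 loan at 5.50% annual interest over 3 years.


Loan payment formula: PMT = PV × r / (1 − (1 + r)^(−n))
Monthly rate r = 0.055/12 ≈ 0.00458333, n = 36 months
Denominator: 1 − (1 + 0.055/12)^(−36) = 0.151787
PMT = $22,500.00 × (0.055/12) / 0.151787
PMT = $679.41 per month

PMT = PV × r / (1-(1+r)^(-n)) = $679.41/month


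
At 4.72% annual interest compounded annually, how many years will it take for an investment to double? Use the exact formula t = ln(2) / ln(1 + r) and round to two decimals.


Doubling condition: (1 + r)^t = 2
Take ln of both sides: t × ln(1 + r) = ln(2)
t = ln(2) / ln(1 + r)
t = 0.693147 / 0.046120
t = 15.03

t = ln(2) / ln(1 + r) = 15.03 years


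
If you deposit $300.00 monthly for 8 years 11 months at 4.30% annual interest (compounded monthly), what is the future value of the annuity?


Future value of an ordinary annuity: FV = PMT × ((1 + r)^n − 1) / r
Monthly rate r = 0.043/12 ≈ 0.00358333, n = 107
FV = $300.00 × ((1 + 0.043/12)^107 − 1) / (0.043/12)
FV = $300.00 × 130.125784
FV = $39,037.74

FV = PMT × ((1+r)^n - 1)/r = $39,037.74


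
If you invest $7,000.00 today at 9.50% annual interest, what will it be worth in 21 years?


Future value formula: FV = PV × (1 + r)^t
FV = $7,000.00 × (1 + 0.095)^21
FV = $7,000.00 × 6.7250653
FV = $47,075.46

FV = PV × (1 + r)^t = $47,075.46


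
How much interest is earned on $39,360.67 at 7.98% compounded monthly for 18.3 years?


Compound interest earned = final amount − principal.
A = P(1 + r/n)^(nt) = $39,360.67 × (1 + 0.0798/12)^(12 × 18.3) = $168,725.46
Interest = A − P = $168,725.46 − $39,360.67 = $129,364.79

Interest = A - P = $129,364.79


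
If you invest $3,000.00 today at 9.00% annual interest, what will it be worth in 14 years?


Future value formula: FV = PV × (1 + r)^t
FV = $3,000.00 × (1 + 0.09)^14
FV = $3,000.00 × 3.341727
FV = $10,025.18

FV = PV × (1 + r)^t = $10,025.18


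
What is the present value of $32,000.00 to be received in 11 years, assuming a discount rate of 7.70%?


Present value formula: PV = FV / (1 + r)^t
PV = $32,000.00 / (1 + 0.077)^11
PV = $32,000.00 / 2.261376
PV = $14,150.68

PV = FV / (1 + r)^t = $14,150.68


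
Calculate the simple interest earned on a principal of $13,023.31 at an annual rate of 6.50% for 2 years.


Simple interest formula: I = P × r × t
I = $13,023.31 × 0.065 × 2
I = $1,693.03

I = P × r × t = $1,693.03


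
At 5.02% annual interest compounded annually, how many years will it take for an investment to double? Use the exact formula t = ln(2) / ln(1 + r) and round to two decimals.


Doubling condition: (1 + r)^t = 2
Take ln of both sides: t × ln(1 + r) = ln(2)
t = ln(2) / ln(1 + r)
t = 0.693147 / 0.048981
t = 14.15

t = ln(2) / ln(1 + r) = 14.15 years


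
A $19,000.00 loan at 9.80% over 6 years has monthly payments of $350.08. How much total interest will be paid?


Total paid over the life of the loan = PMT × n.
Total paid = $350.08 × 72 = $25,205.76
Total interest = total paid − principal = $25,205.76 − $19,000.00 = $6,205.76

Total interest = (PMT × n) - PV = $6,205.76


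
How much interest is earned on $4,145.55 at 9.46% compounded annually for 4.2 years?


Compound interest earned = final amount − principal.
A = P(1 + r/n)^(nt) = $4,145.55 × (1 + 0.0946/1)^(1 × 4.2) = $6,059.75
Interest = A − P = $6,059.75 − $4,145.55 = $1,914.20

Interest = A - P = $1,914.20


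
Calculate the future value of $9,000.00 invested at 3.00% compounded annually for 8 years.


Compound interest formula: A = P(1 + r/n)^(nt)
A = $9,000.00 × (1 + 0.03/1)^(1 × 8)
Growth factor: (1 + 0.03/1)^8 = 1.266770
A = $9,000.00 × 1.266770
A = $11,400.93

A = P(1 + r/n)^(nt) = $11,400.93


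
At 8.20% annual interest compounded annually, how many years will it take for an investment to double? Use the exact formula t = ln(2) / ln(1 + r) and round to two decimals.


Doubling condition: (1 + r)^t = 2
Take ln of both sides: t × ln(1 + r) = ln(2)
t = ln(2) / ln(1 + r)
t = 0.693147 / 0.078811
t = 8.80

t = ln(2) / ln(1 + r) = 8.80 years


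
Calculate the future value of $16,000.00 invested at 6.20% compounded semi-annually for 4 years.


Compound interest formula: A = P(1 + r/n)^(nt)
A = $16,000.00 × (1 + 0.062/2)^(2 × 4)
Growth factor: (1 + 0.062/2)^8 = 1.2766426
A = $16,000.00 × 1.2766426
A = $20,426.28

A = P(1 + r/n)^(nt) = $20,426.28


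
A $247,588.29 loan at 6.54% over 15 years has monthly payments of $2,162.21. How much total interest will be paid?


Total paid over the life of the loan = PMT × n.
Total paid = $2,162.21 × 180 = $389,197.80
Total interest = total paid − principal = $389,197.80 − $247,588.29 = $141,609.51

Total interest = (PMT × n) - PV = $141,609.51


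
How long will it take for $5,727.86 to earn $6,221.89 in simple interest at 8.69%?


Rearrange the simple interest formula for t:
I = P × r × t  ⇒  t = I / (P × r)
t = $6,221.89 / ($5,727.86 × 0.0869)
t = 12.5

t = I/(P×r) = 12.5 years


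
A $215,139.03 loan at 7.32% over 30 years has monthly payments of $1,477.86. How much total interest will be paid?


Total paid over the life of the loan = PMT × n.
Total paid = $1,477.86 × 360 = $532,029.60
Total interest = total paid − principal = $532,029.60 − $215,139.03 = $316,890.57

Total interest = (PMT × n) - PV = $316,890.57


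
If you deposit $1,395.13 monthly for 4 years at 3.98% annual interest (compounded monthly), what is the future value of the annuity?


Future value of an ordinary annuity: FV = PMT × ((1 + r)^n − 1) / r
Monthly rate r = 0.0398/12 ≈ 0.00331667, n = 48
FV = $1,395.13 × ((1 + 0.0398/12)^48 − 1) / (0.0398/12)
FV = $1,395.13 × 51.938772
FV = $72,461.34

FV = PMT × ((1+r)^n - 1)/r = $72,461.34


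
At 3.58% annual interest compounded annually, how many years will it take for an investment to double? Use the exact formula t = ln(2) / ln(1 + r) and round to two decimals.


Doubling condition: (1 + r)^t = 2
Take ln of both sides: t × ln(1 + r) = ln(2)
t = ln(2) / ln(1 + r)
t = 0.693147 / 0.035174
t = 19.71

t = ln(2) / ln(1 + r) = 19.71 years


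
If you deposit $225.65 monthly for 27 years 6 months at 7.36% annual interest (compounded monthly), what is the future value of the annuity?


Future value of an ordinary annuity: FV = PMT × ((1 + r)^n − 1) / r
Monthly rate r = 0.0736/12 ≈ 0.00613333, n = 330
FV = $225.65 × ((1 + 0.0736/12)^330 − 1) / (0.0736/12)
FV = $225.65 × 1063.352727
FV = $239,945.54

FV = PMT × ((1+r)^n - 1)/r = $239,945.54


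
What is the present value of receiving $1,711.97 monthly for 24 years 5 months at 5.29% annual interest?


Present value of an ordinary annuity: PV = PMT × (1 − (1 + r)^(−n)) / r
Monthly rate r = 0.0529/12 ≈ 0.00440833, n = 293
PV = $1,711.97 × (1 − (1 + 0.0529/12)^(−293)) / (0.0529/12)
PV = $1,711.97 × 164.325034
PV = $281,319.53

PV = PMT × (1-(1+r)^(-n))/r = $281,319.53


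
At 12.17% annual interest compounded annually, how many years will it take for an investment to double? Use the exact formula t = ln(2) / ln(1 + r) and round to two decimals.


Doubling condition: (1 + r)^t = 2
Take ln of both sides: t × ln(1 + r) = ln(2)
t = ln(2) / ln(1 + r)
t = 0.693147 / 0.114845
t = 6.04

t = ln(2) / ln(1 + r) = 6.04 years


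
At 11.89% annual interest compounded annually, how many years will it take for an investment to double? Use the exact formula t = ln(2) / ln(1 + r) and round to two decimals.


Doubling condition: (1 + r)^t = 2
Take ln of both sides: t × ln(1 + r) = ln(2)
t = ln(2) / ln(1 + r)
t = 0.693147 / 0.112346
t = 6.17

t = ln(2) / ln(1 + r) = 6.17 years


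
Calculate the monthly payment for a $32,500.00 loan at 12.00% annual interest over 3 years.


Loan payment formula: PMT = PV × r / (1 − (1 + r)^(−n))
Monthly rate r = 0.12/12 = 0.01, n = 36 months
Denominator: 1 − (1 + 0.12/12)^(−36) = 0.301075
PMT = $32,500.00 × (0.12/12) / 0.301075
PMT = $1,079.47 per month

PMT = PV × r / (1-(1+r)^(-n)) = $1,079.47/month


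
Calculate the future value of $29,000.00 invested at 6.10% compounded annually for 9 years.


Compound interest formula: A = P(1 + r/n)^(nt)
A = $29,000.00 × (1 + 0.061/1)^(1 × 9)
Growth factor: (1 + 0.061/1)^9 = 1.703878
A = $29,000.00 × 1.703878
A = $49,412.46

A = P(1 + r/n)^(nt) = $49,412.46


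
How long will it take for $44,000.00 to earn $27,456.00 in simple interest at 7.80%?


Rearrange the simple interest formula for t:
I = P × r × t  ⇒  t = I / (P × r)
t = $27,456.00 / ($44,000.00 × 0.078)
t = 8

t = I/(P×r) = 8 years


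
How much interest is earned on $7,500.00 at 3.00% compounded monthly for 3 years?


Compound interest earned = final amount − principal.
A = P(1 + r/n)^(nt) = $7,500.00 × (1 + 0.03/12)^(12 × 3) = $8,205.39
Interest = A − P = $8,205.39 − $7,500.00 = $705.39

Interest = A - P = $705.39


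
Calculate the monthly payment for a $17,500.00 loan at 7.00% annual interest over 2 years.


Loan payment formula: PMT = PV × r / (1 − (1 + r)^(−n))
Monthly rate r = 0.07/12 ≈ 0.00583333, n = 24 months
Denominator: 1 − (1 + 0.07/12)^(−24) = 0.130288
PMT = $17,500.00 × (0.07/12) / 0.130288
PMT = $783.52 per month

PMT = PV × r / (1-(1+r)^(-n)) = $783.52/month


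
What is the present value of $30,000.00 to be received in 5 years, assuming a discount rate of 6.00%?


Present value formula: PV = FV / (1 + r)^t
PV = $30,000.00 / (1 + 0.06)^5
PV = $30,000.00 / 1.33822558
PV = $22,417.75

PV = FV / (1 + r)^t = $22,417.75


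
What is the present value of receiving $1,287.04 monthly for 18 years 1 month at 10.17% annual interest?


Present value of an ordinary annuity: PV = PMT × (1 − (1 + r)^(−n)) / r
Monthly rate r = 0.1017/12 = 0.008475, n = 217
PV = $1,287.04 × (1 − (1 + 0.1017/12)^(−217)) / (0.1017/12)
PV = $1,287.04 × 99.091321
PV = $127,534.49

PV = PMT × (1-(1+r)^(-n))/r = $127,534.49


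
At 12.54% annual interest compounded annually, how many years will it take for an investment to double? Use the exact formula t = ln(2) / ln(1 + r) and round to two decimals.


Doubling condition: (1 + r)^t = 2
Take ln of both sides: t × ln(1 + r) = ln(2)
t = ln(2) / ln(1 + r)
t = 0.693147 / 0.118139
t = 5.87

t = ln(2) / ln(1 + r) = 5.87 years


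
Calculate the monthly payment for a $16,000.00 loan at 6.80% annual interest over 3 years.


Loan payment formula: PMT = PV × r / (1 − (1 + r)^(−n))
Monthly rate r = 0.068/12 ≈ 0.00566667, n = 36 months
Denominator: 1 − (1 + 0.068/12)^(−36) = 0.184068
PMT = $16,000.00 × (0.068/12) / 0.184068
PMT = $492.57 per month

PMT = PV × r / (1-(1+r)^(-n)) = $492.57/month


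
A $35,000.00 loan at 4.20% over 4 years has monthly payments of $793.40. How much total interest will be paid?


Total paid over the life of the loan = PMT × n.
Total paid = $793.40 × 48 = $38,083.20
Total interest = total paid − principal = $38,083.20 − $35,000.00 = $3,083.20

Total interest = (PMT × n) - PV = $3,083.20


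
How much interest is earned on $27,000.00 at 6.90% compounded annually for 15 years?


Compound interest earned = final amount − principal.
A = P(1 + r/n)^(nt) = $27,000.00 × (1 + 0.069/1)^(1 × 15) = $73,456.35
Interest = A − P = $73,456.35 − $27,000.00 = $46,456.35

Interest = A - P = $46,456.35


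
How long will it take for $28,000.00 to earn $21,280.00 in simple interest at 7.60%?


Rearrange the simple interest formula for t:
I = P × r × t  ⇒  t = I / (P × r)
t = $21,280.00 / ($28,000.00 × 0.076)
t = 10

t = I/(P×r) = 10 years


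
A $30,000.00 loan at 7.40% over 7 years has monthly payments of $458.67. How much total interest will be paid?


Total paid over the life of the loan = PMT × n.
Total paid = $458.67 × 84 = $38,528.28
Total interest = total paid − principal = $38,528.28 − $30,000.00 = $8,528.28

Total interest = (PMT × n) - PV = $8,528.28


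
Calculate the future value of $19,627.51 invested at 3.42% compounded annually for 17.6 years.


Compound interest formula: A = P(1 + r/n)^(nt)
A = $19,627.51 × (1 + 0.0342/1)^(1 × 17.6)
Growth factor: (1 + 0.0342/1)^17.6 = 1.807340
A = $19,627.51 × 1.807340
A = $35,473.58

A = P(1 + r/n)^(nt) = $35,473.58


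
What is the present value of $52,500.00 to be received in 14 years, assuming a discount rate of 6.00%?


Present value formula: PV = FV / (1 + r)^t
PV = $52,500.00 / (1 + 0.06)^14
PV = $52,500.00 / 2.260904
PV = $23,220.80

PV = FV / (1 + r)^t = $23,220.80


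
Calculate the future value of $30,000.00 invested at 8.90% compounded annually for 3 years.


Compound interest formula: A = P(1 + r/n)^(nt)
A = $30,000.00 × (1 + 0.089/1)^(1 × 3)
Growth factor: (1 + 0.089/1)^3 = 1.291468
A = $30,000.00 × 1.291468
A = $38,744.04

A = P(1 + r/n)^(nt) = $38,744.04


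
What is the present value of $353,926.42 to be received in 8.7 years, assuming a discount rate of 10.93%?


Present value formula: PV = FV / (1 + r)^t
PV = $353,926.42 / (1 + 0.1093)^8.7
PV = $353,926.42 / 2.46562153
PV = $143,544.50

PV = FV / (1 + r)^t = $143,544.50


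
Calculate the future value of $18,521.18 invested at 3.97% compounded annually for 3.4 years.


Compound interest formula: A = P(1 + r/n)^(nt)
A = $18,521.18 × (1 + 0.0397/1)^(1 × 3.4)
Growth factor: (1 + 0.0397/1)^3.4 = 1.141530
A = $18,521.18 × 1.141530
A = $21,142.48

A = P(1 + r/n)^(nt) = $21,142.48


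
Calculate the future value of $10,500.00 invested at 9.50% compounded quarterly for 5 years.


Compound interest formula: A = P(1 + r/n)^(nt)
A = $10,500.00 × (1 + 0.095/4)^(4 × 5)
Growth factor: (1 + 0.095/4)^20 = 1.5991098
A = $10,500.00 × 1.5991098
A = $16,790.65

A = P(1 + r/n)^(nt) = $16,790.65


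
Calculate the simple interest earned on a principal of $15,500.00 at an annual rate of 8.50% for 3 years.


Simple interest formula: I = P × r × t
I = $15,500.00 × 0.085 × 3
I = $3,952.50

I = P × r × t = $3,952.50


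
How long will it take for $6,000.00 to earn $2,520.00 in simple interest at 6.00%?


Rearrange the simple interest formula for t:
I = P × r × t  ⇒  t = I / (P × r)
t = $2,520.00 / ($6,000.00 × 0.06)
t = 7

t = I/(P×r) = 7 years


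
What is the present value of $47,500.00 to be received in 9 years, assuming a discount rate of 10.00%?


Present value formula: PV = FV / (1 + r)^t
PV = $47,500.00 / (1 + 0.1)^9
PV = $47,500.00 / 2.3579477
PV = $20,144.64

PV = FV / (1 + r)^t = $20,144.64


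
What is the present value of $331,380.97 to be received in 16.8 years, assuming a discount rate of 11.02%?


Present value formula: PV = FV / (1 + r)^t
PV = $331,380.97 / (1 + 0.1102)^16.8
PV = $331,380.97 / 5.790826
PV = $57,225.16

PV = FV / (1 + r)^t = $57,225.16


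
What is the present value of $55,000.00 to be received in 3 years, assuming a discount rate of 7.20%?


Present value formula: PV = FV / (1 + r)^t
PV = $55,000.00 / (1 + 0.072)^3
PV = $55,000.00 / 1.2319252
PV = $44,645.57

PV = FV / (1 + r)^t = $44,645.57


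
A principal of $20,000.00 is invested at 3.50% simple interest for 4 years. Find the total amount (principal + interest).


Total amount formula: A = P(1 + rt) = P + P·r·t
Interest: I = P × r × t = $20,000.00 × 0.035 × 4 = $2,800.00
A = P + I = $20,000.00 + $2,800.00 = $22,800.00

A = P + I = P(1 + rt) = $22,800.00


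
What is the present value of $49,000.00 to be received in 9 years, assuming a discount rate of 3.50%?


Present value formula: PV = FV / (1 + r)^t
PV = $49,000.00 / (1 + 0.035)^9
PV = $49,000.00 / 1.3628974
PV = $35,952.82

PV = FV / (1 + r)^t = $35,952.82


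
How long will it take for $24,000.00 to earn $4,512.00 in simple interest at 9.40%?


Rearrange the simple interest formula for t:
I = P × r × t  ⇒  t = I / (P × r)
t = $4,512.00 / ($24,000.00 × 0.094)
t = 2

t = I/(P×r) = 2 years


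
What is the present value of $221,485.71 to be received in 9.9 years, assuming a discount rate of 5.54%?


Present value formula: PV = FV / (1 + r)^t
PV = $221,485.71 / (1 + 0.0554)^9.9
PV = $221,485.71 / 1.7054115
PV = $129,872.30

PV = FV / (1 + r)^t = $129,872.30


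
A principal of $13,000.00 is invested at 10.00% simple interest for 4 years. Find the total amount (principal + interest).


Total amount formula: A = P(1 + rt) = P + P·r·t
Interest: I = P × r × t = $13,000.00 × 0.1 × 4 = $5,200.00
A = P + I = $13,000.00 + $5,200.00 = $18,200.00

A = P + I = P(1 + rt) = $18,200.00


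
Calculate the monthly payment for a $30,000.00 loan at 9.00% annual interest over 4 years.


Loan payment formula: PMT = PV × r / (1 − (1 + r)^(−n))
Monthly rate r = 0.09/12 = 0.0075, n = 48 months
Denominator: 1 − (1 + 0.09/12)^(−48) = 0.301386
PMT = $30,000.00 × (0.09/12) / 0.301386
PMT = $746.55 per month

PMT = PV × r / (1-(1+r)^(-n)) = $746.55/month


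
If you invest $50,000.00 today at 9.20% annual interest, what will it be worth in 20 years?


Future value formula: FV = PV × (1 + r)^t
FV = $50,000.00 × (1 + 0.092)^20
FV = $50,000.00 × 5.813702
FV = $290,685.10

FV = PV × (1 + r)^t = $290,685.10


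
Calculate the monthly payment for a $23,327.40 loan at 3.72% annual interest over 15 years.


Loan payment formula: PMT = PV × r / (1 − (1 + r)^(−n))
Monthly rate r = 0.0372/12 = 0.0031, n = 180 months
Denominator: 1 − (1 + 0.0372/12)^(−180) = 0.427153
PMT = $23,327.40 × (0.0372/12) / 0.427153
PMT = $169.30 per month

PMT = PV × r / (1-(1+r)^(-n)) = $169.30/month


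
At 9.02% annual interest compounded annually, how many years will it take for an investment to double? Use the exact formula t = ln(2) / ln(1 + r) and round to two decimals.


Doubling condition: (1 + r)^t = 2
Take ln of both sides: t × ln(1 + r) = ln(2)
t = ln(2) / ln(1 + r)
t = 0.693147 / 0.086361
t = 8.03

t = ln(2) / ln(1 + r) = 8.03 years


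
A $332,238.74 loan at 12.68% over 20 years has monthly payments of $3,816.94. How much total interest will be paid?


Total paid over the life of the loan = PMT × n.
Total paid = $3,816.94 × 240 = $916,065.60
Total interest = total paid − principal = $916,065.60 − $332,238.74 = $583,826.86

Total interest = (PMT × n) - PV = $583,826.86


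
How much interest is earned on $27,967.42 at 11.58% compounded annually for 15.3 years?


Compound interest earned = final amount − principal.
A = P(1 + r/n)^(nt) = $27,967.42 × (1 + 0.1158/1)^(1 × 15.3) = $149,528.39
Interest = A − P = $149,528.39 − $27,967.42 = $121,560.97

Interest = A - P = $121,560.97


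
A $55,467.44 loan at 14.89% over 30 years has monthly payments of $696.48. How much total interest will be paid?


Total paid over the life of the loan = PMT × n.
Total paid = $696.48 × 360 = $250,732.80
Total interest = total paid − principal = $250,732.80 − $55,467.44 = $195,265.36

Total interest = (PMT × n) - PV = $195,265.36


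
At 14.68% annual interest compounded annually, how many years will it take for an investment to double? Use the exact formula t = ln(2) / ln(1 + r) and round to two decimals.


Doubling condition: (1 + r)^t = 2
Take ln of both sides: t × ln(1 + r) = ln(2)
t = ln(2) / ln(1 + r)
t = 0.693147 / 0.136975
t = 5.06

t = ln(2) / ln(1 + r) = 5.06 years


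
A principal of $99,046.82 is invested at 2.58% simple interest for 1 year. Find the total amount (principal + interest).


Total amount formula: A = P(1 + rt) = P + P·r·t
Interest: I = P × r × t = $99,046.82 × 0.0258 × 1 = $2,555.41
A = P + I = $99,046.82 + $2,555.41 = $101,602.23

A = P + I = P(1 + rt) = $101,602.23


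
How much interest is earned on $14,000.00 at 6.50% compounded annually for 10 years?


Compound interest earned = final amount − principal.
A = P(1 + r/n)^(nt) = $14,000.00 × (1 + 0.065/1)^(1 × 10) = $26,279.92
Interest = A − P = $26,279.92 − $14,000.00 = $12,279.92

Interest = A - P = $12,279.92


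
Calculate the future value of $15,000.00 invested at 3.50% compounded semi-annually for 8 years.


Compound interest formula: A = P(1 + r/n)^(nt)
A = $15,000.00 × (1 + 0.035/2)^(2 × 8)
Growth factor: (1 + 0.035/2)^16 = 1.3199294
A = $15,000.00 × 1.3199294
A = $19,798.94

A = P(1 + r/n)^(nt) = $19,798.94


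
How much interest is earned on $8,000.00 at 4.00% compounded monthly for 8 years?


Compound interest earned = final amount − principal.
A = P(1 + r/n)^(nt) = $8,000.00 × (1 + 0.04/12)^(12 × 8) = $11,011.16
Interest = A − P = $11,011.16 − $8,000.00 = $3,011.16

Interest = A - P = $3,011.16


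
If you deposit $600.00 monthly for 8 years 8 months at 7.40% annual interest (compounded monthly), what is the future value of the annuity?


Future value of an ordinary annuity: FV = PMT × ((1 + r)^n − 1) / r
Monthly rate r = 0.074/12 ≈ 0.00616667, n = 104
FV = $600.00 × ((1 + 0.074/12)^104 − 1) / (0.074/12)
FV = $600.00 × 145.179740
FV = $87,107.84

FV = PMT × ((1+r)^n - 1)/r = $87,107.84


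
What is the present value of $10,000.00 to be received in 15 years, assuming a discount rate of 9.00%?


Present value formula: PV = FV / (1 + r)^t
PV = $10,000.00 / (1 + 0.09)^15
PV = $10,000.00 / 3.642482
PV = $2,745.38

PV = FV / (1 + r)^t = $2,745.38


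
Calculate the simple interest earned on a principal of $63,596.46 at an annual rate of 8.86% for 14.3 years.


Simple interest formula: I = P × r × t
I = $63,596.46 × 0.0886 × 14.3
I = $80,575.44

I = P × r × t = $80,575.44


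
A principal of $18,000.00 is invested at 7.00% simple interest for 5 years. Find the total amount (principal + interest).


Total amount formula: A = P(1 + rt) = P + P·r·t
Interest: I = P × r × t = $18,000.00 × 0.07 × 5 = $6,300.00
A = P + I = $18,000.00 + $6,300.00 = $24,300.00

A = P + I = P(1 + rt) = $24,300.00


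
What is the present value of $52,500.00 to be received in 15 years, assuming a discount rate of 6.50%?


Present value formula: PV = FV / (1 + r)^t
PV = $52,500.00 / (1 + 0.065)^15
PV = $52,500.00 / 2.571841
PV = $20,413.39

PV = FV / (1 + r)^t = $20,413.39


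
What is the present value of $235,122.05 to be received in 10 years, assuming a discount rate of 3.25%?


Present value formula: PV = FV / (1 + r)^t
PV = $235,122.05 / (1 + 0.0325)^10
PV = $235,122.05 / 1.3768943
PV = $170,762.60

PV = FV / (1 + r)^t = $170,762.60


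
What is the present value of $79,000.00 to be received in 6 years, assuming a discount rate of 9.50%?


Present value formula: PV = FV / (1 + r)^t
PV = $79,000.00 / (1 + 0.095)^6
PV = $79,000.00 / 1.7237914
PV = $45,829.21

PV = FV / (1 + r)^t = $45,829.21


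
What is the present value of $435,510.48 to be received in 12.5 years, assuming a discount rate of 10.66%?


Present value formula: PV = FV / (1 + r)^t
PV = $435,510.48 / (1 + 0.1066)^12.5
PV = $435,510.48 / 3.5471808
PV = $122,776.51

PV = FV / (1 + r)^t = $122,776.51


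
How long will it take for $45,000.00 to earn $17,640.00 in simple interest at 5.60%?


Rearrange the simple interest formula for t:
I = P × r × t  ⇒  t = I / (P × r)
t = $17,640.00 / ($45,000.00 × 0.056)
t = 7

t = I/(P×r) = 7 years


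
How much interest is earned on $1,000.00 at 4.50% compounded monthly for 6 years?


Compound interest earned = final amount − principal.
A = P(1 + r/n)^(nt) = $1,000.00 × (1 + 0.045/12)^(12 × 6) = $1,309.30
Interest = A − P = $1,309.30 − $1,000.00 = $309.30

Interest = A - P = $309.30


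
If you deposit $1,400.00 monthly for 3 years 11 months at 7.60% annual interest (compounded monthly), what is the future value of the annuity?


Future value of an ordinary annuity: FV = PMT × ((1 + r)^n − 1) / r
Monthly rate r = 0.076/12 ≈ 0.00633333, n = 47
FV = $1,400.00 × ((1 + 0.076/12)^47 − 1) / (0.076/12)
FV = $1,400.00 × 54.544628
FV = $76,362.48

FV = PMT × ((1+r)^n - 1)/r = $76,362.48


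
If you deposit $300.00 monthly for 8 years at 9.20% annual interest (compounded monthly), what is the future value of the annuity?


Future value of an ordinary annuity: FV = PMT × ((1 + r)^n − 1) / r
Monthly rate r = 0.092/12 ≈ 0.00766667, n = 96
FV = $300.00 × ((1 + 0.092/12)^96 − 1) / (0.092/12)
FV = $300.00 × 141.093514
FV = $42,328.05

FV = PMT × ((1+r)^n - 1)/r = $42,328.05


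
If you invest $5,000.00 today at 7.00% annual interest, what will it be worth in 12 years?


Future value formula: FV = PV × (1 + r)^t
FV = $5,000.00 × (1 + 0.07)^12
FV = $5,000.00 × 2.252192
FV = $11,260.96

FV = PV × (1 + r)^t = $11,260.96


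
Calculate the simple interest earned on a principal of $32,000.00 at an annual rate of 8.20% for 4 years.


Simple interest formula: I = P × r × t
I = $32,000.00 × 0.082 × 4
I = $10,496.00

I = P × r × t = $10,496.00


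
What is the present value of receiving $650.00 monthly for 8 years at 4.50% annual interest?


Present value of an ordinary annuity: PV = PMT × (1 − (1 + r)^(−n)) / r
Monthly rate r = 0.045/12 = 0.00375, n = 96
PV = $650.00 × (1 − (1 + 0.045/12)^(−96)) / (0.045/12)
PV = $650.00 × 80.494336
PV = $52,321.32

PV = PMT × (1-(1+r)^(-n))/r = $52,321.32


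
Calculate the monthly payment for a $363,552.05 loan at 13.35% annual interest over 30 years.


Loan payment formula: PMT = PV × r / (1 − (1 + r)^(−n))
Monthly rate r = 0.1335/12 = 0.011125, n = 360 months
Denominator: 1 − (1 + 0.1335/12)^(−360) = 0.981368
PMT = $363,552.05 × (0.1335/12) / 0.981368
PMT = $4,121.30 per month

PMT = PV × r / (1-(1+r)^(-n)) = $4,121.30/month


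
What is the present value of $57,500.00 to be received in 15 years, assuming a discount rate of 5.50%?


Present value formula: PV = FV / (1 + r)^t
PV = $57,500.00 / (1 + 0.055)^15
PV = $57,500.00 / 2.2324765
PV = $25,756.15

PV = FV / (1 + r)^t = $25,756.15


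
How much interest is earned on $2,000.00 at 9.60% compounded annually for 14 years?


Compound interest earned = final amount − principal.
A = P(1 + r/n)^(nt) = $2,000.00 × (1 + 0.096/1)^(1 × 14) = $7,217.35
Interest = A − P = $7,217.35 − $2,000.00 = $5,217.35

Interest = A - P = $5,217.35
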